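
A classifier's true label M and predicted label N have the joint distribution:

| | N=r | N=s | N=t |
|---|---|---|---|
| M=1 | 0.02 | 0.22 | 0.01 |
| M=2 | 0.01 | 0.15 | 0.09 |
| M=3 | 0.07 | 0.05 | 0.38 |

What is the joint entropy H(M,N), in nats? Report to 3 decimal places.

H(M,N) = −Σ p(x,y)·ln p(x,y) over all 9 cells.
  cell (1,r): −0.02·ln0.02 = 0.0782
  cell (1,s): −0.22·ln0.22 = 0.3331
  cell (1,t): −0.01·ln0.01 = 0.0461
  cell (2,r): −0.01·ln0.01 = 0.0461
  cell (2,s): −0.15·ln0.15 = 0.2846
  cell (2,t): −0.09·ln0.09 = 0.2167
  cell (3,r): −0.07·ln0.07 = 0.1861
  cell (3,s): −0.05·ln0.05 = 0.1498
  cell (3,t): −0.38·ln0.38 = 0.3677
Sum = 1.708 nats.

1.708 nats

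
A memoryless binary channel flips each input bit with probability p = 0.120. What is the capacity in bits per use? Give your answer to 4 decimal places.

Binary symmetric channel: C = 1 − h₂(ε) where h₂ is the binary entropy function.
h₂(0.120) = −0.120·log₂0.120 − 0.880·log₂0.880 = 0.5294.
C = 1 − 0.5294 = 0.4706 bits per channel use.

0.4706 bits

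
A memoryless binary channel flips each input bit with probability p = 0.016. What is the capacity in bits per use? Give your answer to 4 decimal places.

0.8816 bits

Binary symmetric channel: C = 1 − h₂(ε) where h₂ is the binary entropy function.
h₂(0.016) = −0.016·log₂0.016 − 0.984·log₂0.984 = 0.1184.
C = 1 − 0.1184 = 0.8816 bits per channel use.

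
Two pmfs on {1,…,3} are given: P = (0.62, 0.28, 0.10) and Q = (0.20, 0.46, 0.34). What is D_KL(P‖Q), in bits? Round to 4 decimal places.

D(P‖Q) = Σ p·log₂(p/q).
  0.62·log₂(0.62/0.20) = 1.01201
  0.28·log₂(0.28/0.46) = -0.20054
  0.10·log₂(0.10/0.34) = -0.17655
D(P‖Q) = 0.6349 bits.

0.6349 bits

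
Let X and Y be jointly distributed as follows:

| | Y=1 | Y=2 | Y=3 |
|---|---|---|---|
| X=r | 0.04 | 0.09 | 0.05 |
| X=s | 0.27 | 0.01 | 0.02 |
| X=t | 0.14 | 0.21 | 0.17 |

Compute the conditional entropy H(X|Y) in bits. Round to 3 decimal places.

1.172 bits

Chain rule: H(X|Y) = H(X,Y) − H(Y).
Marginals: p(X) = (0.1800, 0.3000, 0.5200), p(Y) = (0.4500, 0.3100, 0.2400).
H(X,Y) = 2.7084 bits; H(Y) = 1.5363 bits.
H(X|Y) = 2.7084 − 1.5363 = 1.172 bits.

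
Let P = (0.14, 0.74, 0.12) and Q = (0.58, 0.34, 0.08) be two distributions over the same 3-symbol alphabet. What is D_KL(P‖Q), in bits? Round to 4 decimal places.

0.6134 bits

D(P‖Q) = Σ p·log₂(p/q).
  0.14·log₂(0.14/0.58) = -0.28709
  0.74·log₂(0.74/0.34) = 0.83027
  0.12·log₂(0.12/0.08) = 0.07020
D(P‖Q) = 0.6134 bits.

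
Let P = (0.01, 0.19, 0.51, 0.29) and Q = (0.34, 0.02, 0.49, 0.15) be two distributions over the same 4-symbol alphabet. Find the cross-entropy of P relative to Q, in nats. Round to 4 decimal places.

H(P,Q) = −Σ p·ln q.
  −0.01·ln(0.34) = 0.01079
  −0.19·ln(0.02) = 0.74328
  −0.51·ln(0.49) = 0.36381
  −0.29·ln(0.15) = 0.55016
H(P,Q) = 1.6680 nats.

1.6680 nats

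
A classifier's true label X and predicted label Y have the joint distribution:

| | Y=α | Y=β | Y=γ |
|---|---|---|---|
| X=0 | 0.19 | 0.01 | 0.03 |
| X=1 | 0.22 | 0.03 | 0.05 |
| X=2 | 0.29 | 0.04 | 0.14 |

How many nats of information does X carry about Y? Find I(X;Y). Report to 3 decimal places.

Marginals: p(X) = (0.2300, 0.3000, 0.4700), p(Y) = (0.7000, 0.0800, 0.2200).
I(X;Y) = Σ p(x,y)·ln[p(x,y)/(p(x)p(y))].
  (0,α): 0.19·ln(1.1801) = 0.0315
  (0,β): 0.01·ln(0.5435) = -0.0061
  (0,γ): 0.03·ln(0.5929) = -0.0157
  (1,α): 0.22·ln(1.0476) = 0.0102
  (1,β): 0.03·ln(1.2500) = 0.0067
  (1,γ): 0.05·ln(0.7576) = -0.0139
  (2,α): 0.29·ln(0.8815) = -0.0366
  (2,β): 0.04·ln(1.0638) = 0.0025
  (2,γ): 0.14·ln(1.3540) = 0.0424
Sum = 0.021 nats.

0.021 nats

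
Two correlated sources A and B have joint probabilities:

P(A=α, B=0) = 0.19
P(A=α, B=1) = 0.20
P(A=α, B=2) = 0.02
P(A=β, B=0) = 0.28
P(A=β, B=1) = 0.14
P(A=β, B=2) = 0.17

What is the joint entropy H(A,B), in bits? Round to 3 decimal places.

H(A,B) = −Σ p(x,y)·log₂ p(x,y) over all 6 cells.
  cell (α,0): −0.19·log₂0.19 = 0.4552
  cell (α,1): −0.20·log₂0.20 = 0.4644
  cell (α,2): −0.02·log₂0.02 = 0.1129
  cell (β,0): −0.28·log₂0.28 = 0.5142
  cell (β,1): −0.14·log₂0.14 = 0.3971
  cell (β,2): −0.17·log₂0.17 = 0.4346
Sum = 2.378 bits.

2.378 bits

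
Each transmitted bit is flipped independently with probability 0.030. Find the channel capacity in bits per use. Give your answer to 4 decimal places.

0.8056 bits

Binary symmetric channel: C = 1 − h₂(ε) where h₂ is the binary entropy function.
h₂(0.030) = −0.030·log₂0.030 − 0.970·log₂0.970 = 0.1944.
C = 1 − 0.1944 = 0.8056 bits per channel use.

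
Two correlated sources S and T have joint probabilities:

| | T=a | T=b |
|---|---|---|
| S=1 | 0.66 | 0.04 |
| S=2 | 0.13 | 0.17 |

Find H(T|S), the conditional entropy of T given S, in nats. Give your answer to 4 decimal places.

0.3586 nats

Chain rule: H(T|S) = H(S,T) − H(S).
Marginals: p(S) = (0.7000, 0.3000), p(T) = (0.7900, 0.2100).
H(S,T) = 0.9695 nats; H(S) = 0.6109 nats.
H(T|S) = 0.9695 − 0.6109 = 0.3586 nats.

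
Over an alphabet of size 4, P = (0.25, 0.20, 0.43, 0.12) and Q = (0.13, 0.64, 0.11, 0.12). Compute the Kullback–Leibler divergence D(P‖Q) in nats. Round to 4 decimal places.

D(P‖Q) = Σ p·ln(p/q).
  0.25·ln(0.25/0.13) = 0.16348
  0.20·ln(0.20/0.64) = -0.23263
  0.43·ln(0.43/0.11) = 0.58622
  0.12·ln(0.12/0.12) = 0.00000
D(P‖Q) = 0.5171 nats.

0.5171 nats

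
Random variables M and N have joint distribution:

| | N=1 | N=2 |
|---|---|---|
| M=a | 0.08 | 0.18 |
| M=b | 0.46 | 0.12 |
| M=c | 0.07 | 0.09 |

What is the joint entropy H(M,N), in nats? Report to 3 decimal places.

H(M,N) = −Σ p(x,y)·ln p(x,y) over all 6 cells.
  cell (a,1): −0.08·ln0.08 = 0.2021
  cell (a,2): −0.18·ln0.18 = 0.3087
  cell (b,1): −0.46·ln0.46 = 0.3572
  cell (b,2): −0.12·ln0.12 = 0.2544
  cell (c,1): −0.07·ln0.07 = 0.1861
  cell (c,2): −0.09·ln0.09 = 0.2167
Sum = 1.525 nats.

1.525 nats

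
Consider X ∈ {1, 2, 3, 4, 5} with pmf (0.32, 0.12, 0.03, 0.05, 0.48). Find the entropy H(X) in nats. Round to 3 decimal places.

1.226 nats

H(X) = −Σ p·ln p.
  −(0.32)·ln(0.32) = 0.3646
  −(0.12)·ln(0.12) = 0.2544
  −(0.03)·ln(0.03) = 0.1052
  −(0.05)·ln(0.05) = 0.1498
  −(0.48)·ln(0.48) = 0.3523
Sum: 0.3646 + 0.2544 + 0.1052 + 0.1498 + 0.3523 = 1.226 nats.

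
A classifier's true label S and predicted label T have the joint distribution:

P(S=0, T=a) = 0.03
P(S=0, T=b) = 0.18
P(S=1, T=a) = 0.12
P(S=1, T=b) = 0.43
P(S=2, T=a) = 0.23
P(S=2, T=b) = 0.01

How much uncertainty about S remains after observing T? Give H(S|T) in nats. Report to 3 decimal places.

0.751 nats

Chain rule: H(S|T) = H(S,T) − H(T).
Marginals: p(S) = (0.2100, 0.5500, 0.2400), p(T) = (0.3800, 0.6200).
H(S,T) = 1.4153 nats; H(T) = 0.6641 nats.
H(S|T) = 1.4153 − 0.6641 = 0.751 nats.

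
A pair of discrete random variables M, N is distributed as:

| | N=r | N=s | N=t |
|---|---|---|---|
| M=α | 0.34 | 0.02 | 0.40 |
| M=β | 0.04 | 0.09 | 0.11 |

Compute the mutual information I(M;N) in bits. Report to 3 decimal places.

0.152 bits

Marginals: p(M) = (0.7600, 0.2400), p(N) = (0.3800, 0.1100, 0.5100).
I(M;N) = Σ p(x,y)·log₂[p(x,y)/(p(x)p(y))].
  (α,r): 0.34·log₂(1.1773) = 0.0801
  (α,s): 0.02·log₂(0.2392) = -0.0413
  (α,t): 0.40·log₂(1.0320) = 0.0182
  (β,r): 0.04·log₂(0.4386) = -0.0476
  (β,s): 0.09·log₂(3.4091) = 0.1592
  (β,t): 0.11·log₂(0.8987) = -0.0170
Sum = 0.152 bits.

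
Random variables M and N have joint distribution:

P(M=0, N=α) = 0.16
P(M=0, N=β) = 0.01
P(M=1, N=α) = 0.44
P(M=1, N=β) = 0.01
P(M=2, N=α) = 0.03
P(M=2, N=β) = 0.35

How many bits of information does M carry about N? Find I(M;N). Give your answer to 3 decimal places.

0.675 bits

Marginals: p(M) = (0.1700, 0.4500, 0.3800), p(N) = (0.6300, 0.3700).
I(M;N) = H(M) + H(N) − H(M,N).
H(M) = 1.4834, H(N) = 0.9507, H(M,N) = 1.7589.
I(M;N) = 1.4834 + 0.9507 − 1.7589 = 0.675 bits.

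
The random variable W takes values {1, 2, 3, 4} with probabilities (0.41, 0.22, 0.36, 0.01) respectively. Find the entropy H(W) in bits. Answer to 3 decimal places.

H(W) = −Σ p·log₂ p.
  −(0.41)·log₂(0.41) = 0.5274
  −(0.22)·log₂(0.22) = 0.4806
  −(0.36)·log₂(0.36) = 0.5306
  −(0.01)·log₂(0.01) = 0.0664
Sum: 0.5274 + 0.4806 + 0.5306 + 0.0664 = 1.605 bits.

1.605 bits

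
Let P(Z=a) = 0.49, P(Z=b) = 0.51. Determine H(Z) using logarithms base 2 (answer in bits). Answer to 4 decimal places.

0.9997 bits

H(Z) = −Σ p·log₂ p.
  −(0.49)·log₂(0.49) = 0.50428
  −(0.51)·log₂(0.51) = 0.49543
Sum: 0.50428 + 0.49543 = 0.9997 bits.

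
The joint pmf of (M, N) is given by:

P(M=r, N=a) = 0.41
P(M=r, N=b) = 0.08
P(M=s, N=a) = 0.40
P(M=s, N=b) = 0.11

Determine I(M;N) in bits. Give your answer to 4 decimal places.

0.0032 bits

Marginals: p(M) = (0.4900, 0.5100), p(N) = (0.8100, 0.1900).
I(M;N) = Σ p(x,y)·log₂[p(x,y)/(p(x)p(y))].
  (r,a): 0.41·log₂(1.0330) = 0.01921
  (r,b): 0.08·log₂(0.8593) = -0.01750
  (s,a): 0.40·log₂(0.9683) = -0.01860
  (s,b): 0.11·log₂(1.1352) = 0.02012
Sum = 0.0032 bits.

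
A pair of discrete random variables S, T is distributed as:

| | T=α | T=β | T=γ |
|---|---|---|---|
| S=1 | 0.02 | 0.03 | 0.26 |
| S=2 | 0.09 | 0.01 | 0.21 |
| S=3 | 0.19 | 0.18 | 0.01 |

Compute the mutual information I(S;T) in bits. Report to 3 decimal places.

0.499 bits

Marginals: p(S) = (0.3100, 0.3100, 0.3800), p(T) = (0.3000, 0.2200, 0.4800).
I(S;T) = Σ p(x,y)·log₂[p(x,y)/(p(x)p(y))].
  (1,α): 0.02·log₂(0.2151) = -0.0443
  (1,β): 0.03·log₂(0.4399) = -0.0355
  (1,γ): 0.26·log₂(1.7473) = 0.2093
  (2,α): 0.09·log₂(0.9677) = -0.0043
  (2,β): 0.01·log₂(0.1466) = -0.0277
  (2,γ): 0.21·log₂(1.4113) = 0.1044
  (3,α): 0.19·log₂(1.6667) = 0.1400
  (3,β): 0.18·log₂(2.1531) = 0.1992
  (3,γ): 0.01·log₂(0.0548) = -0.0419
Sum = 0.499 bits.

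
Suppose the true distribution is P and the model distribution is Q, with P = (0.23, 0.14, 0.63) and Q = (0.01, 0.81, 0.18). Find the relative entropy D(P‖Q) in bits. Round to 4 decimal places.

1.8245 bits

D(P‖Q) = Σ p·log₂(p/q).
  0.23·log₂(0.23/0.01) = 1.04042
  0.14·log₂(0.14/0.81) = -0.35455
  0.63·log₂(0.63/0.18) = 1.13863
D(P‖Q) = 1.8245 bits.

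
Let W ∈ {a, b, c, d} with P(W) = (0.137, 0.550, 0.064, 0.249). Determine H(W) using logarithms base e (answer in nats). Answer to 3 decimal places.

H(W) = −Σ p·ln p.
  −(0.137)·ln(0.137) = 0.2723
  −(0.550)·ln(0.550) = 0.3288
  −(0.064)·ln(0.064) = 0.1759
  −(0.249)·ln(0.249) = 0.3462
Sum: 0.2723 + 0.3288 + 0.1759 + 0.3462 = 1.123 nats.

1.123 nats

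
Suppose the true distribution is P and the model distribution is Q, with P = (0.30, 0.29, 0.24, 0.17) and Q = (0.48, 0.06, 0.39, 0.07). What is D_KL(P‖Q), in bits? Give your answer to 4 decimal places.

0.5053 bits

D(P‖Q) = Σ p·log₂(p/q).
  0.30·log₂(0.30/0.48) = -0.20342
  0.29·log₂(0.29/0.06) = 0.65918
  0.24·log₂(0.24/0.39) = -0.16811
  0.17·log₂(0.17/0.07) = 0.21762
D(P‖Q) = 0.5053 bits.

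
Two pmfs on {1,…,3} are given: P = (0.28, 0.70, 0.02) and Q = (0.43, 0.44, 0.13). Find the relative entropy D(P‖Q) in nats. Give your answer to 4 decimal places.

0.1675 nats

D(P‖Q) = Σ p·ln(p/q).
  0.28·ln(0.28/0.43) = -0.12012
  0.70·ln(0.70/0.44) = 0.32501
  0.02·ln(0.02/0.13) = -0.03744
D(P‖Q) = 0.1675 nats.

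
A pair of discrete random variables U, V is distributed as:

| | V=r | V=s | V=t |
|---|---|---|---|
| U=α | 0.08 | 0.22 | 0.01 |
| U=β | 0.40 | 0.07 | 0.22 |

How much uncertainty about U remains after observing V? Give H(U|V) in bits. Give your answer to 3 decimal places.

0.603 bits

Chain rule: H(U|V) = H(U,V) − H(V).
Marginals: p(U) = (0.3100, 0.6900), p(V) = (0.4800, 0.2900, 0.2300).
H(U,V) = 2.1164 bits; H(V) = 1.5138 bits.
H(U|V) = 2.1164 − 1.5138 = 0.603 bits.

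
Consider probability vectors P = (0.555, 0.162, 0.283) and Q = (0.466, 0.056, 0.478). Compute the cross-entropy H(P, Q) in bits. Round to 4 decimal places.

H(P,Q) = −Σ p·log₂ q.
  −0.555·log₂(0.466) = 0.61139
  −0.162·log₂(0.056) = 0.67367
  −0.283·log₂(0.478) = 0.30137
H(P,Q) = 1.5864 bits.

1.5864 bits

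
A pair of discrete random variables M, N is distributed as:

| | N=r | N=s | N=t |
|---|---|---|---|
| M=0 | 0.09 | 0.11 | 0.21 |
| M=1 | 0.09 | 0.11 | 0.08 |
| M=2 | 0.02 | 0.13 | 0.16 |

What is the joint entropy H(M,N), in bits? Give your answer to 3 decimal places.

3.009 bits

H(M,N) = −Σ p(x,y)·log₂ p(x,y) over all 9 cells.
  cell (0,r): −0.09·log₂0.09 = 0.3127
  cell (0,s): −0.11·log₂0.11 = 0.3503
  cell (0,t): −0.21·log₂0.21 = 0.4728
  cell (1,r): −0.09·log₂0.09 = 0.3127
  cell (1,s): −0.11·log₂0.11 = 0.3503
  cell (1,t): −0.08·log₂0.08 = 0.2915
  cell (2,r): −0.02·log₂0.02 = 0.1129
  cell (2,s): −0.13·log₂0.13 = 0.3826
  cell (2,t): −0.16·log₂0.16 = 0.4230
Sum = 3.009 bits.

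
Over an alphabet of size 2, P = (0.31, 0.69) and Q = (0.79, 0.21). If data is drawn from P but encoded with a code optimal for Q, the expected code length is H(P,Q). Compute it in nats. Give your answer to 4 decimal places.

1.1499 nats

H(P,Q) = −Σ p·ln q.
  −0.31·ln(0.79) = 0.07307
  −0.69·ln(0.21) = 1.07685
H(P,Q) = 1.1499 nats.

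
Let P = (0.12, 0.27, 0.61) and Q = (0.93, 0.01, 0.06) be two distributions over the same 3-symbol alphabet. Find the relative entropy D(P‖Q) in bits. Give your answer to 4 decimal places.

D(P‖Q) = Σ p·log₂(p/q).
  0.12·log₂(0.12/0.93) = -0.35450
  0.27·log₂(0.27/0.01) = 1.28382
  0.61·log₂(0.61/0.06) = 2.04092
D(P‖Q) = 2.9702 bits.

2.9702 bits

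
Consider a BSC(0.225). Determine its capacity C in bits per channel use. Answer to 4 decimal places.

Binary symmetric channel: C = 1 − h₂(ε) where h₂ is the binary entropy function.
h₂(0.225) = −0.225·log₂0.225 − 0.775·log₂0.775 = 0.7692.
C = 1 − 0.7692 = 0.2308 bits per channel use.

0.2308 bits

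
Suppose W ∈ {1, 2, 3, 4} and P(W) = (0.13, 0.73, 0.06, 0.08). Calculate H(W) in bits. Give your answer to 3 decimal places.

1.249 bits

H(W) = −Σ p·log₂ p.
  −(0.13)·log₂(0.13) = 0.3826
  −(0.73)·log₂(0.73) = 0.3314
  −(0.06)·log₂(0.06) = 0.2435
  −(0.08)·log₂(0.08) = 0.2915
Sum: 0.3826 + 0.3314 + 0.2435 + 0.2915 = 1.249 bits.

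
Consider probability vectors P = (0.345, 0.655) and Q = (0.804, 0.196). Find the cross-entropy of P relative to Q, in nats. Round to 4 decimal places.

1.1427 nats

H(P,Q) = −Σ p·ln q.
  −0.345·ln(0.804) = 0.07526
  −0.655·ln(0.196) = 1.06741
H(P,Q) = 1.1427 nats.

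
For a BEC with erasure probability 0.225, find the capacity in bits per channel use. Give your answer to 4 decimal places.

Binary erasure channel: capacity C = 1 − ε.
C = 1 − 0.225 = 0.7750 bits per channel use.

0.7750 bits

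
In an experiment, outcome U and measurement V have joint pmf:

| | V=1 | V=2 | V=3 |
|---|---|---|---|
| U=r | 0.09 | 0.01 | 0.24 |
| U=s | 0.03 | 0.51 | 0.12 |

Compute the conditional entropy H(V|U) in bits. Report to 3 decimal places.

Chain rule: H(V|U) = H(U,V) − H(U).
Marginals: p(U) = (0.3400, 0.6600), p(V) = (0.1200, 0.5200, 0.3600).
H(U,V) = 1.8875 bits; H(U) = 0.9248 bits.
H(V|U) = 1.8875 − 0.9248 = 0.963 bits.

0.963 bits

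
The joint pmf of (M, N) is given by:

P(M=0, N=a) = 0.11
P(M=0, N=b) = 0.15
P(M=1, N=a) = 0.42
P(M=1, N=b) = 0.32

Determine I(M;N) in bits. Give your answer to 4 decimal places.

0.0116 bits

Marginals: p(M) = (0.2600, 0.7400), p(N) = (0.5300, 0.4700).
I(M;N) = H(M) + H(N) − H(M,N).
H(M) = 0.8267, H(N) = 0.9974, H(M,N) = 1.8125.
I(M;N) = 0.8267 + 0.9974 − 1.8125 = 0.0116 bits.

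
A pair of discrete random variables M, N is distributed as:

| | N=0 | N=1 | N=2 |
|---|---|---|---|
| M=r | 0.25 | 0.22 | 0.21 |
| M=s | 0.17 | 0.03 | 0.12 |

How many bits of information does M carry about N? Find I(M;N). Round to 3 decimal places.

Marginals: p(M) = (0.6800, 0.3200), p(N) = (0.4200, 0.2500, 0.3300).
I(M;N) = H(M) + H(N) − H(M,N).
H(M) = 0.9044, H(N) = 1.5535, H(M,N) = 2.4068.
I(M;N) = 0.9044 + 1.5535 − 2.4068 = 0.051 bits.

0.051 bits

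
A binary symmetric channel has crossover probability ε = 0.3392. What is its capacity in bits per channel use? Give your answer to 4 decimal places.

0.0759 bits

Binary symmetric channel: C = 1 − h₂(ε) where h₂ is the binary entropy function.
h₂(0.3392) = −0.3392·log₂0.3392 − 0.6608·log₂0.6608 = 0.9241.
C = 1 − 0.9241 = 0.0759 bits per channel use.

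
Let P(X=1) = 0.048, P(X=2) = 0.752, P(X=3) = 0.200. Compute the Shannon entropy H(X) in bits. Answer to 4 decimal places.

0.9839 bits

H(X) = −Σ p·log₂ p.
  −(0.048)·log₂(0.048) = 0.21028
  −(0.752)·log₂(0.752) = 0.30922
  −(0.200)·log₂(0.200) = 0.46439
Sum: 0.21028 + 0.30922 + 0.46439 = 0.9839 bits.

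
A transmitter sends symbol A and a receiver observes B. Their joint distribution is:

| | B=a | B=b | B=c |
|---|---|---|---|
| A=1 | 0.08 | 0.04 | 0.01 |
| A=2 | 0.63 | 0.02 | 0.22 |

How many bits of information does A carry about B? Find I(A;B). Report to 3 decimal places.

Marginals: p(A) = (0.1300, 0.8700), p(B) = (0.7100, 0.0600, 0.2300).
I(A;B) = H(A) + H(B) − H(A,B).
H(A) = 0.5574, H(B) = 1.0820, H(A,B) = 1.5571.
I(A;B) = 0.5574 + 1.0820 − 1.5571 = 0.082 bits.

0.082 bits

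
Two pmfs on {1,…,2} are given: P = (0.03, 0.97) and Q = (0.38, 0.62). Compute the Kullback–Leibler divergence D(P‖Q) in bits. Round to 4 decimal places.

D(P‖Q) = Σ p·log₂(p/q).
  0.03·log₂(0.03/0.38) = -0.10989
  0.97·log₂(0.97/0.62) = 0.62635
D(P‖Q) = 0.5165 bits.

0.5165 bits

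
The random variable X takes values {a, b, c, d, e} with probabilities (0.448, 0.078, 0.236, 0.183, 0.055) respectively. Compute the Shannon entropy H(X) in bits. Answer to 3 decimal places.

1.976 bits

H(X) = −Σ p·log₂ p.
  −(0.448)·log₂(0.448) = 0.5190
  −(0.078)·log₂(0.078) = 0.2871
  −(0.236)·log₂(0.236) = 0.4916
  −(0.183)·log₂(0.183) = 0.4484
  −(0.055)·log₂(0.055) = 0.2301
Sum: 0.5190 + 0.2871 + 0.4916 + 0.4484 + 0.2301 = 1.976 bits.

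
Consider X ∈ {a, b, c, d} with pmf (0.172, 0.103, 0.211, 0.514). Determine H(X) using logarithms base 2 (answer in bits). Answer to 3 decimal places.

1.742 bits

H(X) = −Σ p·log₂ p.
  −(0.172)·log₂(0.172) = 0.4368
  −(0.103)·log₂(0.103) = 0.3378
  −(0.211)·log₂(0.211) = 0.4736
  −(0.514)·log₂(0.514) = 0.4935
Sum: 0.4368 + 0.3378 + 0.4736 + 0.4935 = 1.742 bits.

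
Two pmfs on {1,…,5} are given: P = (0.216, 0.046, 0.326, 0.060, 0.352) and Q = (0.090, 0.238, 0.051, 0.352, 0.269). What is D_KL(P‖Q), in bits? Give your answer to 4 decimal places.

D(P‖Q) = Σ p·log₂(p/q).
  0.216·log₂(0.216/0.090) = 0.27282
  0.046·log₂(0.046/0.238) = -0.10908
  0.326·log₂(0.326/0.051) = 0.87247
  0.060·log₂(0.060/0.352) = -0.15315
  0.352·log₂(0.352/0.269) = 0.13657
D(P‖Q) = 1.0196 bits.

1.0196 bits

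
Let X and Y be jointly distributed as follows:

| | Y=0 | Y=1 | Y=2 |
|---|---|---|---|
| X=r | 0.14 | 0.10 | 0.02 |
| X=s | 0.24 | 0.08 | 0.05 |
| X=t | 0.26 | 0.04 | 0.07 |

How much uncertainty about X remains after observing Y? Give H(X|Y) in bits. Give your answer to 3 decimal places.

Marginals: p(X) = (0.2600, 0.3700, 0.3700), p(Y) = (0.6400, 0.2200, 0.1400).
H(X|Y) = Σ p(Y) · H(X|Y=·).
  Y=0: p=0.6400, H(X|Y=0) = 1.5382
  Y=1: p=0.2200, H(X|Y=1) = 1.4949
  Y=2: p=0.1400, H(X|Y=2) = 1.4316
Weighted sum = 1.514 bits.

1.514 bits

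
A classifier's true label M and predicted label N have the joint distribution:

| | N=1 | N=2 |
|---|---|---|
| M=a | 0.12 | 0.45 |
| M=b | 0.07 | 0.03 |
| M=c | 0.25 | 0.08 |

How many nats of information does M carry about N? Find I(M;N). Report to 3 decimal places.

Marginals: p(M) = (0.5700, 0.1000, 0.3300), p(N) = (0.4400, 0.5600).
I(M;N) = H(M) + H(N) − H(M,N).
H(M) = 0.9165, H(N) = 0.6859, H(M,N) = 1.4537.
I(M;N) = 0.9165 + 0.6859 − 1.4537 = 0.149 nats.

0.149 nats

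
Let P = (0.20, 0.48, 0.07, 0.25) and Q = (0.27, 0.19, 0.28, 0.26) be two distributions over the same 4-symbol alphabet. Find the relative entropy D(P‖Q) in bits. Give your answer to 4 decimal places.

D(P‖Q) = Σ p·log₂(p/q).
  0.20·log₂(0.20/0.27) = -0.08659
  0.48·log₂(0.48/0.19) = 0.64178
  0.07·log₂(0.07/0.28) = -0.14000
  0.25·log₂(0.25/0.26) = -0.01415
D(P‖Q) = 0.4010 bits.

0.4010 bits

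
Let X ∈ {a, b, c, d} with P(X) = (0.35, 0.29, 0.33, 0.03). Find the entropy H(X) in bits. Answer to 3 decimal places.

H(X) = −Σ p·log₂ p.
  −(0.35)·log₂(0.35) = 0.5301
  −(0.29)·log₂(0.29) = 0.5179
  −(0.33)·log₂(0.33) = 0.5278
  −(0.03)·log₂(0.03) = 0.1518
Sum: 0.5301 + 0.5179 + 0.5278 + 0.1518 = 1.728 bits.

1.728 bits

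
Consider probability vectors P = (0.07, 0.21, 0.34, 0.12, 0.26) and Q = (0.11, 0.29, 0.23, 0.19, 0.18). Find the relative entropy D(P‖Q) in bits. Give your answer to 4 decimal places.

0.1067 bits

D(P‖Q) = Σ p·log₂(p/q).
  0.07·log₂(0.07/0.11) = -0.04565
  0.21·log₂(0.21/0.29) = -0.09779
  0.34·log₂(0.34/0.23) = 0.19173
  0.12·log₂(0.12/0.19) = -0.07956
  0.26·log₂(0.26/0.18) = 0.13793
D(P‖Q) = 0.1067 bits.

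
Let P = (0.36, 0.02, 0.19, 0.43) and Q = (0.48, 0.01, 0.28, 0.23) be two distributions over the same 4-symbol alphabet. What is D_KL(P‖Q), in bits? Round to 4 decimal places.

D(P‖Q) = Σ p·log₂(p/q).
  0.36·log₂(0.36/0.48) = -0.14941
  0.02·log₂(0.02/0.01) = 0.02000
  0.19·log₂(0.19/0.28) = -0.10629
  0.43·log₂(0.43/0.23) = 0.38816
D(P‖Q) = 0.1525 bits.

0.1525 bits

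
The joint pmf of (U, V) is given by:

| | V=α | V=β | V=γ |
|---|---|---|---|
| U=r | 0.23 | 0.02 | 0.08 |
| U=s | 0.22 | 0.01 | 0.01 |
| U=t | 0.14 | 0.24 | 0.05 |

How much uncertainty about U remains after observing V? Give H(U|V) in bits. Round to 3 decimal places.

Marginals: p(U) = (0.3300, 0.2400, 0.4300), p(V) = (0.5900, 0.2700, 0.1400).
H(U|V) = Σ p(V) · H(U|V=·).
  V=α: p=0.5900, H(U|V=α) = 1.5529
  V=β: p=0.2700, H(U|V=β) = 0.6053
  V=γ: p=0.1400, H(U|V=γ) = 1.2638
Weighted sum = 1.257 bits.

1.257 bits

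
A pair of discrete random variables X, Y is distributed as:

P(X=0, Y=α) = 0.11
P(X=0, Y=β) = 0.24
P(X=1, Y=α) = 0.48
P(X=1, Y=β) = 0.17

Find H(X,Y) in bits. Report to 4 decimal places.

H(X,Y) = −Σ p(x,y)·log₂ p(x,y) over all 4 cells.
  cell (0,α): −0.11·log₂0.11 = 0.35029
  cell (0,β): −0.24·log₂0.24 = 0.49413
  cell (1,α): −0.48·log₂0.48 = 0.50827
  cell (1,β): −0.17·log₂0.17 = 0.43459
Sum = 1.7873 bits.

1.7873 bits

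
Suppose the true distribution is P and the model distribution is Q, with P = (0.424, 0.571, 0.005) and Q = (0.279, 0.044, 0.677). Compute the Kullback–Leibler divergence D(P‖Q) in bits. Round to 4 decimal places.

D(P‖Q) = Σ p·log₂(p/q).
  0.424·log₂(0.424/0.279) = 0.25601
  0.571·log₂(0.571/0.044) = 2.11151
  0.005·log₂(0.005/0.677) = -0.03541
D(P‖Q) = 2.3321 bits.

2.3321 bits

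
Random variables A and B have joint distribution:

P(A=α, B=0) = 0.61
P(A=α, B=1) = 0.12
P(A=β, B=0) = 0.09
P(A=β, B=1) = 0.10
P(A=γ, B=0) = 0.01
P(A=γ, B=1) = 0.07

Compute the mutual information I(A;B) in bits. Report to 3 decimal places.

Marginals: p(A) = (0.7300, 0.1900, 0.0800), p(B) = (0.7100, 0.2900).
I(A;B) = H(A) + H(B) − H(A,B).
H(A) = 1.0782, H(B) = 0.8687, H(A,B) = 1.7819.
I(A;B) = 1.0782 + 0.8687 − 1.7819 = 0.165 bits.

0.165 bits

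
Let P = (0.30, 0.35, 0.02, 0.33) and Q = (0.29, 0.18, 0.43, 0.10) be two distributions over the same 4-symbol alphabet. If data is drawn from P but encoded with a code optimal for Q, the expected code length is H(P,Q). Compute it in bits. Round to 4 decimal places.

2.5222 bits

H(P,Q) = −Σ p·log₂ q.
  −0.30·log₂(0.29) = 0.53576
  −0.35·log₂(0.18) = 0.86588
  −0.02·log₂(0.43) = 0.02435
  −0.33·log₂(0.10) = 1.09624
H(P,Q) = 2.5222 bits.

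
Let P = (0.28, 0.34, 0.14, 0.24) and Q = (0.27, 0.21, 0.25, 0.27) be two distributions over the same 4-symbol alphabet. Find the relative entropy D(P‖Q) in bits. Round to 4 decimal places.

D(P‖Q) = Σ p·log₂(p/q).
  0.28·log₂(0.28/0.27) = 0.01469
  0.34·log₂(0.34/0.21) = 0.23635
  0.14·log₂(0.14/0.25) = -0.11711
  0.24·log₂(0.24/0.27) = -0.04078
D(P‖Q) = 0.0931 bits.

0.0931 bits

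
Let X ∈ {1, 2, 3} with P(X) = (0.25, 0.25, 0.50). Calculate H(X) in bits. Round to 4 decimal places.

H(X) = −Σ p·log₂ p.
  −(0.25)·log₂(0.25) = 0.50000
  −(0.25)·log₂(0.25) = 0.50000
  −(0.50)·log₂(0.50) = 0.50000
Sum: 0.50000 + 0.50000 + 0.50000 = 1.5000 bits.

1.5000 bits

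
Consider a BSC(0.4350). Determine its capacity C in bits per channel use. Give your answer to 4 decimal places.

0.0122 bits

Binary symmetric channel: C = 1 − h₂(ε) where h₂ is the binary entropy function.
h₂(0.4350) = −0.4350·log₂0.4350 − 0.5650·log₂0.5650 = 0.9878.
C = 1 − 0.9878 = 0.0122 bits per channel use.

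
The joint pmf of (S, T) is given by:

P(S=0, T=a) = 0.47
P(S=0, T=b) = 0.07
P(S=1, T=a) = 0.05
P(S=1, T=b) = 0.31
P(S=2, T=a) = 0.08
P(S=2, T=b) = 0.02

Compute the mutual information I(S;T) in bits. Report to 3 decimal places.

0.389 bits

Marginals: p(S) = (0.5400, 0.3600, 0.1000), p(T) = (0.6000, 0.4000).
I(S;T) = H(S) + H(T) − H(S,T).
H(S) = 1.3429, H(T) = 0.9710, H(S,T) = 1.9248.
I(S;T) = 1.3429 + 0.9710 − 1.9248 = 0.389 bits.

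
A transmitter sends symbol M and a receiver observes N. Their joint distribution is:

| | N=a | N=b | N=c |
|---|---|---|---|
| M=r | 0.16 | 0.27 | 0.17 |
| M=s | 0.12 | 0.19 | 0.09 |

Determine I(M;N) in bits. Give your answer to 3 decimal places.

Marginals: p(M) = (0.6000, 0.4000), p(N) = (0.2800, 0.4600, 0.2600).
I(M;N) = Σ p(x,y)·log₂[p(x,y)/(p(x)p(y))].
  (r,a): 0.16·log₂(0.9524) = -0.0113
  (r,b): 0.27·log₂(0.9783) = -0.0086
  (r,c): 0.17·log₂(1.0897) = 0.0211
  (s,a): 0.12·log₂(1.0714) = 0.0119
  (s,b): 0.19·log₂(1.0326) = 0.0088
  (s,c): 0.09·log₂(0.8654) = -0.0188
Sum = 0.003 bits.

0.003 bits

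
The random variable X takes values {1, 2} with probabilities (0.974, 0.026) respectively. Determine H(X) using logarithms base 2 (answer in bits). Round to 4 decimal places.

0.1739 bits

H(X) = −Σ p·log₂ p.
  −(0.974)·log₂(0.974) = 0.03702
  −(0.026)·log₂(0.026) = 0.13690
Sum: 0.03702 + 0.13690 = 0.1739 bits.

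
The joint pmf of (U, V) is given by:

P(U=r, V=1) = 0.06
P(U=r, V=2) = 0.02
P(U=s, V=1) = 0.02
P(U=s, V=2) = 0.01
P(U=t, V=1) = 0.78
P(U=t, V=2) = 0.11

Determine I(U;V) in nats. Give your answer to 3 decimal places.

Marginals: p(U) = (0.0800, 0.0300, 0.8900), p(V) = (0.8600, 0.1400).
I(U;V) = H(U) + H(V) − H(U,V).
H(U) = 0.4110, H(V) = 0.4050, H(U,V) = 0.8079.
I(U;V) = 0.4110 + 0.4050 − 0.8079 = 0.008 nats.

0.008 nats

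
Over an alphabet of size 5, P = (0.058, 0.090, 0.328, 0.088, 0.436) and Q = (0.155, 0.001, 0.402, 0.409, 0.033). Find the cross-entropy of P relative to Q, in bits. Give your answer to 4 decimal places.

H(P,Q) = −Σ p·log₂ q.
  −0.058·log₂(0.155) = 0.15600
  −0.090·log₂(0.001) = 0.89692
  −0.328·log₂(0.402) = 0.43123
  −0.088·log₂(0.409) = 0.11350
  −0.436·log₂(0.033) = 2.14573
H(P,Q) = 3.7434 bits.

3.7434 bits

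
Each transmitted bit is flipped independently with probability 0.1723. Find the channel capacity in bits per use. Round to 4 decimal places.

Binary symmetric channel: C = 1 − h₂(ε) where h₂ is the binary entropy function.
h₂(0.1723) = −0.1723·log₂0.1723 − 0.8277·log₂0.8277 = 0.6629.
C = 1 − 0.6629 = 0.3371 bits per channel use.

0.3371 bits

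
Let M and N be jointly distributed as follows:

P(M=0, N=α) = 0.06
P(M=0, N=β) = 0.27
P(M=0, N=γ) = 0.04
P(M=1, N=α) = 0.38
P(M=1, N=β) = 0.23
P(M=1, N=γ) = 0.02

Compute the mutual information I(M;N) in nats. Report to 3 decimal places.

Marginals: p(M) = (0.3700, 0.6300), p(N) = (0.4400, 0.5000, 0.0600).
I(M;N) = H(M) + H(N) − H(M,N).
H(M) = 0.6590, H(N) = 0.8766, H(M,N) = 1.4350.
I(M;N) = 0.6590 + 0.8766 − 1.4350 = 0.101 nats.

0.101 nats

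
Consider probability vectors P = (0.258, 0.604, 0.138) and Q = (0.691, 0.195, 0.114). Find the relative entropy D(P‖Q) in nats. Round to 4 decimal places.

0.4551 nats

D(P‖Q) = Σ p·ln(p/q).
  0.258·ln(0.258/0.691) = -0.25418
  0.604·ln(0.604/0.195) = 0.68287
  0.138·ln(0.138/0.114) = 0.02637
D(P‖Q) = 0.4551 nats.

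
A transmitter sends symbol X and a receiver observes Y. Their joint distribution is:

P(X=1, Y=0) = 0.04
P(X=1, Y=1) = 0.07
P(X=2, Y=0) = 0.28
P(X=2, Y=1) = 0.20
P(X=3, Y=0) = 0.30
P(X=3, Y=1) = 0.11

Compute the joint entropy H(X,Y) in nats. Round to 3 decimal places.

1.597 nats

H(X,Y) = −Σ p(x,y)·ln p(x,y) over all 6 cells.
  cell (1,0): −0.04·ln0.04 = 0.1288
  cell (1,1): −0.07·ln0.07 = 0.1861
  cell (2,0): −0.28·ln0.28 = 0.3564
  cell (2,1): −0.20·ln0.20 = 0.3219
  cell (3,0): −0.30·ln0.30 = 0.3612
  cell (3,1): −0.11·ln0.11 = 0.2428
Sum = 1.597 nats.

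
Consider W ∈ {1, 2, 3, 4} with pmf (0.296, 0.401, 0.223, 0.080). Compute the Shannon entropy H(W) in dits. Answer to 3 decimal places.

H(W) = −Σ p·log₁₀ p.
  −(0.296)·log₁₀(0.296) = 0.1565
  −(0.401)·log₁₀(0.401) = 0.1591
  −(0.223)·log₁₀(0.223) = 0.1453
  −(0.080)·log₁₀(0.080) = 0.0878
Sum: 0.1565 + 0.1591 + 0.1453 + 0.0878 = 0.549 dits.

0.549 dits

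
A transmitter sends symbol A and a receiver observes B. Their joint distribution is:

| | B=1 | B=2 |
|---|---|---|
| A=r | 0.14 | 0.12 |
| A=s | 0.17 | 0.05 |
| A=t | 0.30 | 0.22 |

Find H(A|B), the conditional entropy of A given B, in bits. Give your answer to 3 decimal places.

Chain rule: H(A|B) = H(A,B) − H(B).
Marginals: p(A) = (0.2600, 0.2200, 0.5200), p(B) = (0.6100, 0.3900).
H(A,B) = 2.4165 bits; H(B) = 0.9648 bits.
H(A|B) = 2.4165 − 0.9648 = 1.452 bits.

1.452 bits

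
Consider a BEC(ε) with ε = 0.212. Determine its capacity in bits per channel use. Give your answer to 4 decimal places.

Binary erasure channel: capacity C = 1 − ε.
C = 1 − 0.212 = 0.7880 bits per channel use.

0.7880 bits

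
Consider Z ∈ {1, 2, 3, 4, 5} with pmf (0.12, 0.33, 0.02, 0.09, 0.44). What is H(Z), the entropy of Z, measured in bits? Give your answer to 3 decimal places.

H(Z) = −Σ p·log₂ p.
  −(0.12)·log₂(0.12) = 0.3671
  −(0.33)·log₂(0.33) = 0.5278
  −(0.02)·log₂(0.02) = 0.1129
  −(0.09)·log₂(0.09) = 0.3127
  −(0.44)·log₂(0.44) = 0.5211
Sum: 0.3671 + 0.5278 + 0.1129 + 0.3127 + 0.5211 = 1.842 bits.

1.842 bits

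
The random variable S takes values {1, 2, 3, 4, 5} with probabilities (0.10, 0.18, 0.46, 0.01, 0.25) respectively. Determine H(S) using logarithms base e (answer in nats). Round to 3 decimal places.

H(S) = −Σ p·ln p.
  −(0.10)·ln(0.10) = 0.2303
  −(0.18)·ln(0.18) = 0.3087
  −(0.46)·ln(0.46) = 0.3572
  −(0.01)·ln(0.01) = 0.0461
  −(0.25)·ln(0.25) = 0.3466
Sum: 0.2303 + 0.3087 + 0.3572 + 0.0461 + 0.3466 = 1.289 nats.

1.289 nats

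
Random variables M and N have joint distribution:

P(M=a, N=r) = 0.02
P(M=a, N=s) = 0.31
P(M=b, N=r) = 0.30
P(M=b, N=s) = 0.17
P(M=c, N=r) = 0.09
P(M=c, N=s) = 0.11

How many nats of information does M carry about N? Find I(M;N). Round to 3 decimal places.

0.156 nats

Marginals: p(M) = (0.3300, 0.4700, 0.2000), p(N) = (0.4100, 0.5900).
I(M;N) = H(M) + H(N) − H(M,N).
H(M) = 1.0426, H(N) = 0.6769, H(M,N) = 1.5632.
I(M;N) = 1.0426 + 0.6769 − 1.5632 = 0.156 nats.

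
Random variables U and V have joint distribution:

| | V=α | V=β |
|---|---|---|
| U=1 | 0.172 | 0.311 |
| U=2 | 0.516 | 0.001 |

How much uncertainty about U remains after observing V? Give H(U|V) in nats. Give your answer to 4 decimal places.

0.3936 nats

Marginals: p(U) = (0.4830, 0.5170), p(V) = (0.6880, 0.3120).
H(U|V) = Σ p(V) · H(U|V=·).
  V=α: p=0.6880, H(U|V=α) = 0.5623
  V=β: p=0.3120, H(U|V=β) = 0.0216
Weighted sum = 0.3936 nats.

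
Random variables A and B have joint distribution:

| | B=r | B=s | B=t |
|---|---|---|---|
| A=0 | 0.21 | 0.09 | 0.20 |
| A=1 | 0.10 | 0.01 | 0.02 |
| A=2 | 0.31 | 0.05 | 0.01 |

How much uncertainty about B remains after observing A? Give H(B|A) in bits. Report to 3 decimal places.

1.154 bits

Marginals: p(A) = (0.5000, 0.1300, 0.3700), p(B) = (0.6200, 0.1500, 0.2300).
H(B|A) = Σ p(A) · H(B|A=·).
  A=0: p=0.5000, H(B|A=0) = 1.4997
  A=1: p=0.1300, H(B|A=1) = 0.9913
  A=2: p=0.3700, H(B|A=2) = 0.7449
Weighted sum = 1.154 bits.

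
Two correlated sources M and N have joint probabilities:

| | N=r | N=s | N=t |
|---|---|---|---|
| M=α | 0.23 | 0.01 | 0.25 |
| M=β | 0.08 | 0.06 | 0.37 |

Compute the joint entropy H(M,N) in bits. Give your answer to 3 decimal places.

H(M,N) = −Σ p(x,y)·log₂ p(x,y) over all 6 cells.
  cell (α,r): −0.23·log₂0.23 = 0.4877
  cell (α,s): −0.01·log₂0.01 = 0.0664
  cell (α,t): −0.25·log₂0.25 = 0.5000
  cell (β,r): −0.08·log₂0.08 = 0.2915
  cell (β,s): −0.06·log₂0.06 = 0.2435
  cell (β,t): −0.37·log₂0.37 = 0.5307
Sum = 2.120 bits.

2.120 bits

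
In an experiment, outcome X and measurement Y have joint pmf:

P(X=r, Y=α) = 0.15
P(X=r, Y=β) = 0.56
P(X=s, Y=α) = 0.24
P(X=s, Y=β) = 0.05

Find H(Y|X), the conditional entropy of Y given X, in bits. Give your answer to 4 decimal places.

Marginals: p(X) = (0.7100, 0.2900), p(Y) = (0.3900, 0.6100).
H(Y|X) = Σ p(X) · H(Y|X=·).
  X=r: p=0.7100, H(Y|X=r) = 0.7439
  X=s: p=0.2900, H(Y|X=s) = 0.6632
Weighted sum = 0.7205 bits.

0.7205 bits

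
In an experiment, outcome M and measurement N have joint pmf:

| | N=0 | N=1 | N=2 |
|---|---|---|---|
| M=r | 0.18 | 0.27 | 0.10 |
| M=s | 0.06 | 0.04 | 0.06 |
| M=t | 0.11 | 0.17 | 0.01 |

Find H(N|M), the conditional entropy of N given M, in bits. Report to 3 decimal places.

Marginals: p(M) = (0.5500, 0.1600, 0.2900), p(N) = (0.3500, 0.4800, 0.1700).
H(N|M) = Σ p(M) · H(N|M=·).
  M=r: p=0.5500, H(N|M=r) = 1.4785
  M=s: p=0.1600, H(N|M=s) = 1.5613
  M=t: p=0.2900, H(N|M=t) = 1.1497
Weighted sum = 1.396 bits.

1.396 bits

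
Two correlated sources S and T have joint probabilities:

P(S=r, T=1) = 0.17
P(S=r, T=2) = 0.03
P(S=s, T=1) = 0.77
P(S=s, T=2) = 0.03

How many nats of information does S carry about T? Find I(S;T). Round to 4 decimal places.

0.0145 nats

Marginals: p(S) = (0.2000, 0.8000), p(T) = (0.9400, 0.0600).
I(S;T) = Σ p(x,y)·ln[p(x,y)/(p(x)p(y))].
  (r,1): 0.17·ln(0.9043) = -0.01711
  (r,2): 0.03·ln(2.5000) = 0.02749
  (s,1): 0.77·ln(1.0239) = 0.01821
  (s,2): 0.03·ln(0.6250) = -0.01410
Sum = 0.0145 nats.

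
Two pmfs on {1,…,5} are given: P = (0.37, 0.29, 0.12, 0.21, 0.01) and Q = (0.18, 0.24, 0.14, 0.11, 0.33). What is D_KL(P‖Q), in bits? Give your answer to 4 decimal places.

0.5826 bits

D(P‖Q) = Σ p·log₂(p/q).
  0.37·log₂(0.37/0.18) = 0.38463
  0.29·log₂(0.29/0.24) = 0.07918
  0.12·log₂(0.12/0.14) = -0.02669
  0.21·log₂(0.21/0.11) = 0.19591
  0.01·log₂(0.01/0.33) = -0.05044
D(P‖Q) = 0.5826 bits.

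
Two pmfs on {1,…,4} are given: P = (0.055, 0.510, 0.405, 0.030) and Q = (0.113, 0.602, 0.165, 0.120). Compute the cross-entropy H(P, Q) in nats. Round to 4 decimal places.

1.1721 nats

H(P,Q) = −Σ p·ln q.
  −0.055·ln(0.113) = 0.11992
  −0.510·ln(0.602) = 0.25882
  −0.405·ln(0.165) = 0.72973
  −0.030·ln(0.120) = 0.06361
H(P,Q) = 1.1721 nats.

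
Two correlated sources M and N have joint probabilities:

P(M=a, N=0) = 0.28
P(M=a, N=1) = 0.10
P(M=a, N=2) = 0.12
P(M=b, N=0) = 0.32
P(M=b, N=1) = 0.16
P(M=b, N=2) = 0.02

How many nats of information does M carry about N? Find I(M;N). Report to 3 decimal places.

0.048 nats

Marginals: p(M) = (0.5000, 0.5000), p(N) = (0.6000, 0.2600, 0.1400).
I(M;N) = Σ p(x,y)·ln[p(x,y)/(p(x)p(y))].
  (a,0): 0.28·ln(0.9333) = -0.0193
  (a,1): 0.10·ln(0.7692) = -0.0262
  (a,2): 0.12·ln(1.7143) = 0.0647
  (b,0): 0.32·ln(1.0667) = 0.0207
  (b,1): 0.16·ln(1.2308) = 0.0332
  (b,2): 0.02·ln(0.2857) = -0.0251
Sum = 0.048 nats.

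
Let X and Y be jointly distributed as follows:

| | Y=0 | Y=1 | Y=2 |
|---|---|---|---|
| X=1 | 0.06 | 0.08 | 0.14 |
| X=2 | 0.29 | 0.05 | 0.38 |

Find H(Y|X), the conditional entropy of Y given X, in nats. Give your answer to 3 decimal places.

0.930 nats

Chain rule: H(Y|X) = H(X,Y) − H(X).
Marginals: p(X) = (0.2800, 0.7200), p(Y) = (0.3500, 0.1300, 0.5200).
H(X,Y) = 1.5226 nats; H(X) = 0.5930 nats.
H(Y|X) = 1.5226 − 0.5930 = 0.930 nats.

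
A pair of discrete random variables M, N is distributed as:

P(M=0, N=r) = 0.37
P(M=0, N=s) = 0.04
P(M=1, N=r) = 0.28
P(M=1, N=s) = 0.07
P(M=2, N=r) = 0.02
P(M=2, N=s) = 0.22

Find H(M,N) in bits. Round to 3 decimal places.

H(M,N) = −Σ p(x,y)·log₂ p(x,y) over all 6 cells.
  cell (0,r): −0.37·log₂0.37 = 0.5307
  cell (0,s): −0.04·log₂0.04 = 0.1858
  cell (1,r): −0.28·log₂0.28 = 0.5142
  cell (1,s): −0.07·log₂0.07 = 0.2686
  cell (2,r): −0.02·log₂0.02 = 0.1129
  cell (2,s): −0.22·log₂0.22 = 0.4806
Sum = 2.093 bits.

2.093 bits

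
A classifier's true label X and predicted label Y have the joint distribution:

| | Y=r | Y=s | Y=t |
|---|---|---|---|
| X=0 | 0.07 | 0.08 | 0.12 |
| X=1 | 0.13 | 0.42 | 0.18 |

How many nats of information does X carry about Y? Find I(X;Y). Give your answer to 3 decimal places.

Marginals: p(X) = (0.2700, 0.7300), p(Y) = (0.2000, 0.5000, 0.3000).
I(X;Y) = H(X) + H(Y) − H(X,Y).
H(X) = 0.5833, H(Y) = 1.0297, H(X,Y) = 1.5809.
I(X;Y) = 0.5833 + 1.0297 − 1.5809 = 0.032 nats.

0.032 nats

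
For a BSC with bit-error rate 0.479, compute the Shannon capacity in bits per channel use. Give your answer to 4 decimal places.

0.0013 bits

Binary symmetric channel: C = 1 − h₂(ε) where h₂ is the binary entropy function.
h₂(0.479) = −0.479·log₂0.479 − 0.521·log₂0.521 = 0.9987.
C = 1 − 0.9987 = 0.0013 bits per channel use.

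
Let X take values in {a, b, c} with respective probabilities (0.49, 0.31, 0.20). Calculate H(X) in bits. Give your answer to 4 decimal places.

1.4925 bits

H(X) = −Σ p·log₂ p.
  −(0.49)·log₂(0.49) = 0.50428
  −(0.31)·log₂(0.31) = 0.52379
  −(0.20)·log₂(0.20) = 0.46439
Sum: 0.50428 + 0.52379 + 0.46439 = 1.4925 bits.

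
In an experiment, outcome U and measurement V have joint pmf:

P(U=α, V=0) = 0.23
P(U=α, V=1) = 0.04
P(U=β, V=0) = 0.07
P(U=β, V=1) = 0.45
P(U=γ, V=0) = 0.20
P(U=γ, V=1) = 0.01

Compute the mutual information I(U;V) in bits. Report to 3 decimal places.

0.482 bits

Marginals: p(U) = (0.2700, 0.5200, 0.2100), p(V) = (0.5000, 0.5000).
I(U;V) = Σ p(x,y)·log₂[p(x,y)/(p(x)p(y))].
  (α,0): 0.23·log₂(1.7037) = 0.1768
  (α,1): 0.04·log₂(0.2963) = -0.0702
  (β,0): 0.07·log₂(0.2692) = -0.1325
  (β,1): 0.45·log₂(1.7308) = 0.3561
  (γ,0): 0.20·log₂(1.9048) = 0.1859
  (γ,1): 0.01·log₂(0.0952) = -0.0339
Sum = 0.482 bits.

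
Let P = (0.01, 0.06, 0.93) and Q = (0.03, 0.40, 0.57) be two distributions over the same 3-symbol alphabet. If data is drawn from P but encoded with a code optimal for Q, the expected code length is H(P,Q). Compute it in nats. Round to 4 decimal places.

H(P,Q) = −Σ p·ln q.
  −0.01·ln(0.03) = 0.03507
  −0.06·ln(0.40) = 0.05498
  −0.93·ln(0.57) = 0.52277
H(P,Q) = 0.6128 nats.

0.6128 nats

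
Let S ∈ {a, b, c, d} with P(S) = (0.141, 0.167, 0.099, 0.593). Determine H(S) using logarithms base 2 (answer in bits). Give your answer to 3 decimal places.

H(S) = −Σ p·log₂ p.
  −(0.141)·log₂(0.141) = 0.3985
  −(0.167)·log₂(0.167) = 0.4312
  −(0.099)·log₂(0.099) = 0.3303
  −(0.593)·log₂(0.593) = 0.4471
Sum: 0.3985 + 0.4312 + 0.3303 + 0.4471 = 1.607 bits.

1.607 bits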